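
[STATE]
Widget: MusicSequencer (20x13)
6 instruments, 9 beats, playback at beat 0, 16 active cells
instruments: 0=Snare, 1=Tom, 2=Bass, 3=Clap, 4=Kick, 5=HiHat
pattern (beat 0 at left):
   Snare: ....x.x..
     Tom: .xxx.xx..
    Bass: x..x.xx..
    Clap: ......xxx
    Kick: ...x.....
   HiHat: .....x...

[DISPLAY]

      ▼12345678     
 Snare····█·█··     
   Tom·███·██··     
  Bass█··█·██··     
  Clap······███     
  Kick···█·····     
 HiHat·····█···     
                    
                    
                    
                    
                    
                    


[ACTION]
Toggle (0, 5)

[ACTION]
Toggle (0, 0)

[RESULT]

      ▼12345678     
 Snare█···███··     
   Tom·███·██··     
  Bass█··█·██··     
  Clap······███     
  Kick···█·····     
 HiHat·····█···     
                    
                    
                    
                    
                    
                    


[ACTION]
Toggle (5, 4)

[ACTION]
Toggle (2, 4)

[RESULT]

      ▼12345678     
 Snare█···███··     
   Tom·███·██··     
  Bass█··████··     
  Clap······███     
  Kick···█·····     
 HiHat····██···     
                    
                    
                    
                    
                    
                    


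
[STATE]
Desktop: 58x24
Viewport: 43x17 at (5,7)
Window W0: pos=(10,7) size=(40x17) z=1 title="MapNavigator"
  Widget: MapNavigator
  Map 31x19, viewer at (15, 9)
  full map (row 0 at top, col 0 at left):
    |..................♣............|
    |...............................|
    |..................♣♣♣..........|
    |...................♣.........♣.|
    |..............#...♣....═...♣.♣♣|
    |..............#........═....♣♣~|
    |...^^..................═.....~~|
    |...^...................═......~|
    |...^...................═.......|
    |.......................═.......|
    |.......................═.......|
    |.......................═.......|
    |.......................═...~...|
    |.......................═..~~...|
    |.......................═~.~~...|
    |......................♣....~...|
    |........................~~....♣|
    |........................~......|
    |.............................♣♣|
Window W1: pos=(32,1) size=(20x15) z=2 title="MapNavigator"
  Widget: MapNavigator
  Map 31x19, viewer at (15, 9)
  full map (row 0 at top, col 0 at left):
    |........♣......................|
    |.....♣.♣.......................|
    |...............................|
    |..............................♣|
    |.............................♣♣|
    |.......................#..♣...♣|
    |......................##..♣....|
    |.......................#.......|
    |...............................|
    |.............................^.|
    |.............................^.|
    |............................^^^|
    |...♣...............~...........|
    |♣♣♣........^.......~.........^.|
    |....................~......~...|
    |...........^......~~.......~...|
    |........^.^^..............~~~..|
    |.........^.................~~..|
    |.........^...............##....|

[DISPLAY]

     ┏━━━━━━━━━━━━━━━━━━━━━┃...............
     ┃ MapNavigator        ┃...............
     ┠─────────────────────┃.........@.....
     ┃    .................┃...............
     ┃    ..............#..┃...............
     ┃    ..............#..┃.............~.
     ┃    ...^^............┃.....^.......~.
     ┃    ...^.............┃..............~
     ┃    ...^.............┗━━━━━━━━━━━━━━━
     ┃    ...............@.......═.......  
     ┃    .......................═.......  
     ┃    .......................═.......  
     ┃    .......................═...~...  
     ┃    .......................═..~~...  
     ┃    .......................═~.~~...  
     ┃    ......................♣....~...  
     ┗━━━━━━━━━━━━━━━━━━━━━━━━━━━━━━━━━━━━━


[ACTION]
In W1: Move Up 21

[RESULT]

     ┏━━━━━━━━━━━━━━━━━━━━━┃               
     ┃ MapNavigator        ┃               
     ┠─────────────────────┃..♣......@.....
     ┃    .................┃.♣.............
     ┃    ..............#..┃...............
     ┃    ..............#..┃...............
     ┃    ...^^............┃...............
     ┃    ...^.............┃...............
     ┃    ...^.............┗━━━━━━━━━━━━━━━
     ┃    ...............@.......═.......  
     ┃    .......................═.......  
     ┃    .......................═.......  
     ┃    .......................═...~...  
     ┃    .......................═..~~...  
     ┃    .......................═~.~~...  
     ┃    ......................♣....~...  
     ┗━━━━━━━━━━━━━━━━━━━━━━━━━━━━━━━━━━━━━


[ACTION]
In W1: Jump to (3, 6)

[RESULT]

     ┏━━━━━━━━━━━━━━━━━━━━━┃      .........
     ┃ MapNavigator        ┃      .........
     ┠─────────────────────┃      ...@.....
     ┃    .................┃      .........
     ┃    ..............#..┃      .........
     ┃    ..............#..┃      .........
     ┃    ...^^............┃      .........
     ┃    ...^.............┃      .........
     ┃    ...^.............┗━━━━━━━━━━━━━━━
     ┃    ...............@.......═.......  
     ┃    .......................═.......  
     ┃    .......................═.......  
     ┃    .......................═...~...  
     ┃    .......................═..~~...  
     ┃    .......................═~.~~...  
     ┃    ......................♣....~...  
     ┗━━━━━━━━━━━━━━━━━━━━━━━━━━━━━━━━━━━━━


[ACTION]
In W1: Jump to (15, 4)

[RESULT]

     ┏━━━━━━━━━━━━━━━━━━━━━┃...............
     ┃ MapNavigator        ┃...............
     ┠─────────────────────┃.........@.....
     ┃    .................┃...............
     ┃    ..............#..┃...............
     ┃    ..............#..┃...............
     ┃    ...^^............┃...............
     ┃    ...^.............┃...............
     ┃    ...^.............┗━━━━━━━━━━━━━━━
     ┃    ...............@.......═.......  
     ┃    .......................═.......  
     ┃    .......................═.......  
     ┃    .......................═...~...  
     ┃    .......................═..~~...  
     ┃    .......................═~.~~...  
     ┃    ......................♣....~...  
     ┗━━━━━━━━━━━━━━━━━━━━━━━━━━━━━━━━━━━━━


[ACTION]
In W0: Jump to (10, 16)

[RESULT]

     ┏━━━━━━━━━━━━━━━━━━━━━┃...............
     ┃ MapNavigator        ┃...............
     ┠─────────────────────┃.........@.....
     ┃         ............┃...............
     ┃         ............┃...............
     ┃         ............┃...............
     ┃         ............┃...............
     ┃         ............┃...............
     ┃         ............┗━━━━━━━━━━━━━━━
     ┃         ..........@.............~~..
     ┃         ........................~...
     ┃         ............................
     ┃                                     
     ┃                                     
     ┃                                     
     ┃                                     
     ┗━━━━━━━━━━━━━━━━━━━━━━━━━━━━━━━━━━━━━


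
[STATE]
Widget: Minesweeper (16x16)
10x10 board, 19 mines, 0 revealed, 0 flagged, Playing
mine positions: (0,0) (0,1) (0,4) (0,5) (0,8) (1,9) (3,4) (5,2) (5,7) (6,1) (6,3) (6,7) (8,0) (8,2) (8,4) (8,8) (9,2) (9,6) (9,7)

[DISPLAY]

■■■■■■■■■■      
■■■■■■■■■■      
■■■■■■■■■■      
■■■■■■■■■■      
■■■■■■■■■■      
■■■■■■■■■■      
■■■■■■■■■■      
■■■■■■■■■■      
■■■■■■■■■■      
■■■■■■■■■■      
                
                
                
                
                
                


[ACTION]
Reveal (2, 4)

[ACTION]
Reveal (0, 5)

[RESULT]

✹✹■■✹✹■■✹■      
■■■■■■■■■✹      
■■■■1■■■■■      
■■■■✹■■■■■      
■■■■■■■■■■      
■■✹■■■■✹■■      
■✹■✹■■■✹■■      
■■■■■■■■■■      
✹■✹■✹■■■✹■      
■■✹■■■✹✹■■      
                
                
                
                
                
                


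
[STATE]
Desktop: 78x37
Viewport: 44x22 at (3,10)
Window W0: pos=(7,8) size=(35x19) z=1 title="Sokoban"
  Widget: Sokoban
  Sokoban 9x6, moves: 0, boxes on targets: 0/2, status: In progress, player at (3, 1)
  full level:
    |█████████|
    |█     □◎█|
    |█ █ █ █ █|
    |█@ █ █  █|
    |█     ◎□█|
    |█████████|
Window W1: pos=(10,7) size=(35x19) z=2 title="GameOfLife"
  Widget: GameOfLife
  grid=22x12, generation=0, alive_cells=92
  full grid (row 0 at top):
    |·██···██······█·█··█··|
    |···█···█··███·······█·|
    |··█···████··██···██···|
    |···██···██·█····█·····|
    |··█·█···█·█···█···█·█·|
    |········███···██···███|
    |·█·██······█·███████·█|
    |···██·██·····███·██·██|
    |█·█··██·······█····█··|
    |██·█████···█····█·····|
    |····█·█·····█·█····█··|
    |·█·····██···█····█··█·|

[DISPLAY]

    ┠──┃Gen: 0                           ┃  
    ┃██┃·██···██······█·█··█··           ┃  
    ┃█ ┃···█···█··███·······█·           ┃  
    ┃█ ┃··█···████··██···██···           ┃  
    ┃█@┃···██···██·█····█·····           ┃  
    ┃█ ┃··█·█···█·█···█···█·█·           ┃  
    ┃██┃········███···██···███           ┃  
    ┃Mo┃·█·██······█·███████·█           ┃  
    ┃  ┃···██·██·····███·██·██           ┃  
    ┃  ┃█·█··██·······█····█··           ┃  
    ┃  ┃██·█████···█····█·····           ┃  
    ┃  ┃····█·█·····█·█····█··           ┃  
    ┃  ┃·█·····██···█····█··█·           ┃  
    ┃  ┃                                 ┃  
    ┃  ┃                                 ┃  
    ┃  ┗━━━━━━━━━━━━━━━━━━━━━━━━━━━━━━━━━┛  
    ┗━━━━━━━━━━━━━━━━━━━━━━━━━━━━━━━━━┛     
                                            
                                            
                                            
                                            
                                            


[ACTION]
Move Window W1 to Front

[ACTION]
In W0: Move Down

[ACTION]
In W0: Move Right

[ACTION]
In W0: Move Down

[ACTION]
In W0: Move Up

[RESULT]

    ┠──┃Gen: 0                           ┃  
    ┃██┃·██···██······█·█··█··           ┃  
    ┃█ ┃···█···█··███·······█·           ┃  
    ┃█ ┃··█···████··██···██···           ┃  
    ┃█ ┃···██···██·█····█·····           ┃  
    ┃█ ┃··█·█···█·█···█···█·█·           ┃  
    ┃██┃········███···██···███           ┃  
    ┃Mo┃·█·██······█·███████·█           ┃  
    ┃  ┃···██·██·····███·██·██           ┃  
    ┃  ┃█·█··██·······█····█··           ┃  
    ┃  ┃██·█████···█····█·····           ┃  
    ┃  ┃····█·█·····█·█····█··           ┃  
    ┃  ┃·█·····██···█····█··█·           ┃  
    ┃  ┃                                 ┃  
    ┃  ┃                                 ┃  
    ┃  ┗━━━━━━━━━━━━━━━━━━━━━━━━━━━━━━━━━┛  
    ┗━━━━━━━━━━━━━━━━━━━━━━━━━━━━━━━━━┛     
                                            
                                            
                                            
                                            
                                            


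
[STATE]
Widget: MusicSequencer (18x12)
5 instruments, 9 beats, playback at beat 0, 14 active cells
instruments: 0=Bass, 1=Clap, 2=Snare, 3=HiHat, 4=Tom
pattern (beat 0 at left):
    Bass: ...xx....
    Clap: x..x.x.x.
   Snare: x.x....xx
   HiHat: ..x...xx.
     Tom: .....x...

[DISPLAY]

      ▼12345678   
  Bass···██····   
  Clap█··█·█·█·   
 Snare█·█····██   
 HiHat··█···██·   
   Tom·····█···   
                  
                  
                  
                  
                  
                  


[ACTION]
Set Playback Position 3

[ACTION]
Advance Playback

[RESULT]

      0123▼5678   
  Bass···██····   
  Clap█··█·█·█·   
 Snare█·█····██   
 HiHat··█···██·   
   Tom·····█···   
                  
                  
                  
                  
                  
                  


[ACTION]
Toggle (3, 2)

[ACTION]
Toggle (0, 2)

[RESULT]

      0123▼5678   
  Bass··███····   
  Clap█··█·█·█·   
 Snare█·█····██   
 HiHat······██·   
   Tom·····█···   
                  
                  
                  
                  
                  
                  


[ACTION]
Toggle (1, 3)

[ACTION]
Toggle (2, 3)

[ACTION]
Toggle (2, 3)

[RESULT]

      0123▼5678   
  Bass··███····   
  Clap█····█·█·   
 Snare█·█····██   
 HiHat······██·   
   Tom·····█···   
                  
                  
                  
                  
                  
                  


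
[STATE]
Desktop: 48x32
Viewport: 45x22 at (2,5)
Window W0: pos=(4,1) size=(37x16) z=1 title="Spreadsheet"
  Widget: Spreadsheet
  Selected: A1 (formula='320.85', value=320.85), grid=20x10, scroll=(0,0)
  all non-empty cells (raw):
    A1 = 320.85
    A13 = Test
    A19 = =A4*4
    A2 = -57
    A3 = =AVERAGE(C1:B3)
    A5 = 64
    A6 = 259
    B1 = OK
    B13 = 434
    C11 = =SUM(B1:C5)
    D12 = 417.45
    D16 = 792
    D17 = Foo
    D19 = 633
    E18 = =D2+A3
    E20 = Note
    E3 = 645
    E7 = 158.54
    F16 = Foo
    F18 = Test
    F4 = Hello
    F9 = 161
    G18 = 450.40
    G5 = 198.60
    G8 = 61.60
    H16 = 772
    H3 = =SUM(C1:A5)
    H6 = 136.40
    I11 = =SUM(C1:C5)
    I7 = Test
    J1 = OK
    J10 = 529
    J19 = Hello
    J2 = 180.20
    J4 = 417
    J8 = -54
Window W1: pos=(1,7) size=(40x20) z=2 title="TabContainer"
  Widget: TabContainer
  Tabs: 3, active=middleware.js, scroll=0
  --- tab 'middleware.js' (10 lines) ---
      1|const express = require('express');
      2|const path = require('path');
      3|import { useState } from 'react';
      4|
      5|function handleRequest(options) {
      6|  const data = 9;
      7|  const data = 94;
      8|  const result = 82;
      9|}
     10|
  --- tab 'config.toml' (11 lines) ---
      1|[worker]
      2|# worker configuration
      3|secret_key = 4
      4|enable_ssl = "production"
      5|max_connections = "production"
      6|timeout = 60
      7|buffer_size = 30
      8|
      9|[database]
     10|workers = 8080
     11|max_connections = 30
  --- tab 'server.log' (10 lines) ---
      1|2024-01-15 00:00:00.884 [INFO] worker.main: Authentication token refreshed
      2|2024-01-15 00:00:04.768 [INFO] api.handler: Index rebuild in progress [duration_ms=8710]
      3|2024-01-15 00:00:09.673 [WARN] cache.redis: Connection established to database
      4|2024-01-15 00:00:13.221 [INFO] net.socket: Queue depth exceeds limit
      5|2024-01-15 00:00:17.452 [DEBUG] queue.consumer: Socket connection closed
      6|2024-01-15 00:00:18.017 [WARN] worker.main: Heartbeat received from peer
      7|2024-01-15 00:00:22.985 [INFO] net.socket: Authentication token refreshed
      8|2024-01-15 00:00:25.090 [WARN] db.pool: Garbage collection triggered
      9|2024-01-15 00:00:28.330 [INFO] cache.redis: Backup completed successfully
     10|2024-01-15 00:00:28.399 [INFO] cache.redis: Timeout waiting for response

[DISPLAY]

  ┃       A       B       C       D   ┃      
  ┃-----------------------------------┃      
━━━━━━━━━━━━━━━━━━━━━━━━━━━━━━━━━━━━━━┓      
 TabContainer                         ┃      
──────────────────────────────────────┨      
[middleware.js]│ config.toml │ server.┃      
──────────────────────────────────────┃      
const express = require('express');   ┃      
const path = require('path');         ┃      
import { useState } from 'react';     ┃      
                                      ┃      
function handleRequest(options) {     ┃      
  const data = 9;                     ┃      
  const data = 94;                    ┃      
  const result = 82;                  ┃      
}                                     ┃      
                                      ┃      
                                      ┃      
                                      ┃      
                                      ┃      
                                      ┃      
━━━━━━━━━━━━━━━━━━━━━━━━━━━━━━━━━━━━━━┛      


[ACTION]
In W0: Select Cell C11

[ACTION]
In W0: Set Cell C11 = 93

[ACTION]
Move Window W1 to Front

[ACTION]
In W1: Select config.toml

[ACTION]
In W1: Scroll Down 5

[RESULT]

  ┃       A       B       C       D   ┃      
  ┃-----------------------------------┃      
━━━━━━━━━━━━━━━━━━━━━━━━━━━━━━━━━━━━━━┓      
 TabContainer                         ┃      
──────────────────────────────────────┨      
 middleware.js │[config.toml]│ server.┃      
──────────────────────────────────────┃      
timeout = 60                          ┃      
buffer_size = 30                      ┃      
                                      ┃      
[database]                            ┃      
workers = 8080                        ┃      
max_connections = 30                  ┃      
                                      ┃      
                                      ┃      
                                      ┃      
                                      ┃      
                                      ┃      
                                      ┃      
                                      ┃      
                                      ┃      
━━━━━━━━━━━━━━━━━━━━━━━━━━━━━━━━━━━━━━┛      


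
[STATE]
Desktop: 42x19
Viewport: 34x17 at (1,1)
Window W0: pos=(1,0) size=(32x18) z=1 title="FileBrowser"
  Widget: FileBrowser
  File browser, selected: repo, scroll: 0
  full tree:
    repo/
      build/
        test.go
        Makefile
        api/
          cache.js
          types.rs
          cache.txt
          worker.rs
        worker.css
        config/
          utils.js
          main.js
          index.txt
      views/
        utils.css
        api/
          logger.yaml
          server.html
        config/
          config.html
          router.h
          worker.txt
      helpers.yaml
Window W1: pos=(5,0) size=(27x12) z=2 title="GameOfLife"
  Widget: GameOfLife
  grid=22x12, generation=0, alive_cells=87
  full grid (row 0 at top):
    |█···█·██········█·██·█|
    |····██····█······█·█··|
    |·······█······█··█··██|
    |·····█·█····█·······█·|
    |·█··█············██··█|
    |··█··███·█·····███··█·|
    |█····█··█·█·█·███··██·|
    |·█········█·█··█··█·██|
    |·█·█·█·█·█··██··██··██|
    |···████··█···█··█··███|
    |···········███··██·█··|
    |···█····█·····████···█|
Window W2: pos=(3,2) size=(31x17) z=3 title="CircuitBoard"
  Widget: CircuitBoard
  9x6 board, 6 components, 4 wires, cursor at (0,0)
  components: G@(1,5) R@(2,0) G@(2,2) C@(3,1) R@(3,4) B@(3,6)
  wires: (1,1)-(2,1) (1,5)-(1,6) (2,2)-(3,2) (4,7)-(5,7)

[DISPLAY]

┃ Fi┃ GameOfLife              ┃┃  
┠─┏━━━━━━━━━━━━━━━━━━━━━━━━━━━━━┓ 
┃>┃ CircuitBoard                ┃ 
┃ ┠─────────────────────────────┨ 
┃ ┃   0 1 2 3 4 5 6 7 8         ┃ 
┃ ┃0  [.]                       ┃ 
┃ ┃                             ┃ 
┃ ┃1       ·               G ─ ·┃ 
┃ ┃        │                    ┃ 
┃ ┃2   R   ·   G                ┃ 
┃ ┃            │                ┃ 
┃ ┃3       C   ·       R       B┃ 
┃ ┃                             ┃ 
┃ ┃4                            ┃ 
┃ ┃                             ┃ 
┃ ┃5                            ┃ 
┗━┃Cursor: (0,0)                ┃ 


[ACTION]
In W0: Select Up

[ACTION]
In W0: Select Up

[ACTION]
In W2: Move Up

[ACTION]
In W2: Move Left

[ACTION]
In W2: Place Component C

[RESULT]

┃ Fi┃ GameOfLife              ┃┃  
┠─┏━━━━━━━━━━━━━━━━━━━━━━━━━━━━━┓ 
┃>┃ CircuitBoard                ┃ 
┃ ┠─────────────────────────────┨ 
┃ ┃   0 1 2 3 4 5 6 7 8         ┃ 
┃ ┃0  [C]                       ┃ 
┃ ┃                             ┃ 
┃ ┃1       ·               G ─ ·┃ 
┃ ┃        │                    ┃ 
┃ ┃2   R   ·   G                ┃ 
┃ ┃            │                ┃ 
┃ ┃3       C   ·       R       B┃ 
┃ ┃                             ┃ 
┃ ┃4                            ┃ 
┃ ┃                             ┃ 
┃ ┃5                            ┃ 
┗━┃Cursor: (0,0)                ┃ 


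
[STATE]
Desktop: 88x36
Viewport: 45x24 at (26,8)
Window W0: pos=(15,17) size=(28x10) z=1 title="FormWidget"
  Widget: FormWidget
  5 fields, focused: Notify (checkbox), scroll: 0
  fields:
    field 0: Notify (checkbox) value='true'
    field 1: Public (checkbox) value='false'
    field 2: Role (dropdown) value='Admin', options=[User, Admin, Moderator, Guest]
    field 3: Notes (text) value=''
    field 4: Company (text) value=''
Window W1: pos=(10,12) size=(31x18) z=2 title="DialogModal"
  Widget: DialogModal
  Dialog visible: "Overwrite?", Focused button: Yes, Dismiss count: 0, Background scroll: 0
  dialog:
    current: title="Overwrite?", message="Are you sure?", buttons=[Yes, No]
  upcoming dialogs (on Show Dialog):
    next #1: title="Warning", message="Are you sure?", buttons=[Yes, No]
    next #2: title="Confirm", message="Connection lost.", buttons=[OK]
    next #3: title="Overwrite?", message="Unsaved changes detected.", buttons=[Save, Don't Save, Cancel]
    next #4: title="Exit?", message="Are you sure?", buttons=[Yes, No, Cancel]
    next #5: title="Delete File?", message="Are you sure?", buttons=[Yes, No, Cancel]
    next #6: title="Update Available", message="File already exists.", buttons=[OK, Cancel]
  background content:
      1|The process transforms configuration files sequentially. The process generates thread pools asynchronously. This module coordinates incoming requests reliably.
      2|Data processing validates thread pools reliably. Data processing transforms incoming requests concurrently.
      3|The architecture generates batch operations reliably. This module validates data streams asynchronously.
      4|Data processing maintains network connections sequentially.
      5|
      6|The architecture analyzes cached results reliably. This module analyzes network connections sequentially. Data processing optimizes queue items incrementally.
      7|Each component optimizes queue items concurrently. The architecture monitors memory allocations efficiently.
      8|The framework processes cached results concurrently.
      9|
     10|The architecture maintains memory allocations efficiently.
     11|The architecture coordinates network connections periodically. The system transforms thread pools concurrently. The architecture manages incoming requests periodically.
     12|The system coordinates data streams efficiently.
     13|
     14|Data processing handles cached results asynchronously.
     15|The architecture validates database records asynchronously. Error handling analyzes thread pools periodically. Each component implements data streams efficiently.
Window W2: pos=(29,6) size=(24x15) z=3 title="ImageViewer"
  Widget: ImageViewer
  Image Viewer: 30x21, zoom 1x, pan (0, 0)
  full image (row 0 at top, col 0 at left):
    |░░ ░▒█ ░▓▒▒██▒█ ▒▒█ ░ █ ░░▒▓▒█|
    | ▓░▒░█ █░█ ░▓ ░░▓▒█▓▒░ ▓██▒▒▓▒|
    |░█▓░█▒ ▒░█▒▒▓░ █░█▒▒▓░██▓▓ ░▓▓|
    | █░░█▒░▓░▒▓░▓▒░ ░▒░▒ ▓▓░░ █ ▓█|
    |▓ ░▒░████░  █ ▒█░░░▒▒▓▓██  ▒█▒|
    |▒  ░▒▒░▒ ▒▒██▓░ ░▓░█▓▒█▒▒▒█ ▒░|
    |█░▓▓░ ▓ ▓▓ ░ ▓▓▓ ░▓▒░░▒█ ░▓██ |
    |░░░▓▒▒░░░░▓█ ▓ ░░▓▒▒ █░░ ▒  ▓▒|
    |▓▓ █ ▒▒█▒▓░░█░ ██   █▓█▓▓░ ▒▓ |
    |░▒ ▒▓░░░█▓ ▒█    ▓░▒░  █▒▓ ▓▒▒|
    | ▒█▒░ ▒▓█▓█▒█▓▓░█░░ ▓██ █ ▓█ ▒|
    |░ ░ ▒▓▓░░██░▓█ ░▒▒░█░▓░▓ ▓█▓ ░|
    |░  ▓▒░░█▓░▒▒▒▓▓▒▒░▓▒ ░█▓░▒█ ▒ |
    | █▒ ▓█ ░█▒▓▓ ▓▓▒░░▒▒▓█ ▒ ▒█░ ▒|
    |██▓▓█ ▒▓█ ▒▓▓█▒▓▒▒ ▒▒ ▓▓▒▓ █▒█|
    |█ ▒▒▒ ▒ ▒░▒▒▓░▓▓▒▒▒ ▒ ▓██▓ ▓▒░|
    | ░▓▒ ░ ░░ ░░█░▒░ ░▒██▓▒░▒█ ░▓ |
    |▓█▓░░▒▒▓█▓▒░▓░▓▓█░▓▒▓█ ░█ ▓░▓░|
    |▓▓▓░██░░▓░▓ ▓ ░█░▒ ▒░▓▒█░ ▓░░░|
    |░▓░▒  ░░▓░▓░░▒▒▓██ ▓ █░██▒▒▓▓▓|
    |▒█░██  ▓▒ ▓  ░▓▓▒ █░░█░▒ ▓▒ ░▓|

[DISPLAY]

   ┠──────────────────────┨                  
   ┃░░ ░▒█ ░▓▒▒██▒█ ▒▒█ ░ ┃                  
   ┃ ▓░▒░█ █░█ ░▓ ░░▓▒█▓▒░┃                  
   ┃░█▓░█▒ ▒░█▒▒▓░ █░█▒▒▓░┃                  
━━━┃ █░░█▒░▓░▒▓░▓▒░ ░▒░▒ ▓┃                  
   ┃▓ ░▒░████░  █ ▒█░░░▒▒▓┃                  
───┃▒  ░▒▒░▒ ▒▒██▓░ ░▓░█▓▒┃                  
nsf┃█░▓▓░ ▓ ▓▓ ░ ▓▓▓ ░▓▒░░┃                  
 va┃░░░▓▒▒░░░░▓█ ▓ ░░▓▒▒ █┃                  
e g┃▓▓ █ ▒▒█▒▓░░█░ ██   █▓┃                  
 ma┃░▒ ▒▓░░░█▓ ▒█    ▓░▒░ ┃                  
───┃ ▒█▒░ ▒▓█▓█▒█▓▓░█░░ ▓█┃                  
rit┗━━━━━━━━━━━━━━━━━━━━━━┛                  
 sure? │s queu┃ ┃                            
  No   │ cache┃]┃                            
───────┘      ┃]┃                            
e maintains me┃]┃                            
e coordinates ┃ ┃                            
dinates data s┃━┛                            
              ┃                              
 handles cache┃                              
━━━━━━━━━━━━━━┛                              
                                             
                                             


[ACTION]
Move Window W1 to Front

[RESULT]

   ┠──────────────────────┨                  
   ┃░░ ░▒█ ░▓▒▒██▒█ ▒▒█ ░ ┃                  
   ┃ ▓░▒░█ █░█ ░▓ ░░▓▒█▓▒░┃                  
   ┃░█▓░█▒ ▒░█▒▒▓░ █░█▒▒▓░┃                  
━━━━━━━━━━━━━━┓░▓▒░ ░▒░▒ ▓┃                  
              ┃ █ ▒█░░░▒▒▓┃                  
──────────────┨██▓░ ░▓░█▓▒┃                  
nsforms config┃░ ▓▓▓ ░▓▒░░┃                  
 validates thr┃█ ▓ ░░▓▒▒ █┃                  
e generates ba┃░█░ ██   █▓┃                  
 maintains net┃▒█    ▓░▒░ ┃                  
───────┐      ┃▒█▓▓░█░░ ▓█┃                  
rite?  │es cac┃━━━━━━━━━━━┛                  
 sure? │s queu┃ ┃                            
  No   │ cache┃]┃                            
───────┘      ┃]┃                            
e maintains me┃]┃                            
e coordinates ┃ ┃                            
dinates data s┃━┛                            
              ┃                              
 handles cache┃                              
━━━━━━━━━━━━━━┛                              
                                             
                                             


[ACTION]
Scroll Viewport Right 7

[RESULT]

───────────────────┨                         
░▒█ ░▓▒▒██▒█ ▒▒█ ░ ┃                         
▒░█ █░█ ░▓ ░░▓▒█▓▒░┃                         
░█▒ ▒░█▒▒▓░ █░█▒▒▓░┃                         
━━━━━━━┓░▓▒░ ░▒░▒ ▓┃                         
       ┃ █ ▒█░░░▒▒▓┃                         
───────┨██▓░ ░▓░█▓▒┃                         
 config┃░ ▓▓▓ ░▓▒░░┃                         
tes thr┃█ ▓ ░░▓▒▒ █┃                         
ates ba┃░█░ ██   █▓┃                         
ins net┃▒█    ▓░▒░ ┃                         
┐      ┃▒█▓▓░█░░ ▓█┃                         
│es cac┃━━━━━━━━━━━┛                         
│s queu┃ ┃                                   
│ cache┃]┃                                   
┘      ┃]┃                                   
ains me┃]┃                                   
inates ┃ ┃                                   
 data s┃━┛                                   
       ┃                                     
s cache┃                                     
━━━━━━━┛                                     
                                             
                                             


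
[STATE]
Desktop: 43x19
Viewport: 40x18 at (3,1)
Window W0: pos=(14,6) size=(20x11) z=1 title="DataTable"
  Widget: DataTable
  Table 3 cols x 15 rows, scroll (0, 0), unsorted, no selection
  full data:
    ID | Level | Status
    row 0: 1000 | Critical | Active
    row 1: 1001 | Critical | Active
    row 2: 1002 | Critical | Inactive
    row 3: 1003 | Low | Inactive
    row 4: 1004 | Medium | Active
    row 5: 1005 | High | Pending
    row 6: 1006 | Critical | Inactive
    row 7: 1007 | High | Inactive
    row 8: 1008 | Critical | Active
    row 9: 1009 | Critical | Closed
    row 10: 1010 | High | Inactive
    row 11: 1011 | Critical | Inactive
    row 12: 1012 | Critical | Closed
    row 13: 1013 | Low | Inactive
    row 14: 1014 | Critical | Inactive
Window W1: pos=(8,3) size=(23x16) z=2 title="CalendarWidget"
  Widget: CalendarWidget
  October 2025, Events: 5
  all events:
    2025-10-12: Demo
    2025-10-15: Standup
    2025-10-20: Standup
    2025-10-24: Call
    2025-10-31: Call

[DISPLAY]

                                        
                                        
     ┏━━━━━━━━━━━━━━━━━━━━━┓            
     ┃ CalendarWidget      ┃            
     ┠─────────────────────┨            
     ┃     October 2025    ┃━━┓         
     ┃Mo Tu We Th Fr Sa Su ┃  ┃         
     ┃       1  2  3  4  5 ┃──┨         
     ┃ 6  7  8  9 10 11 12*┃at┃         
     ┃13 14 15* 16 17 18 19┃──┃         
     ┃20* 21 22 23 24* 25 2┃ti┃         
     ┃27 28 29 30 31*      ┃ti┃         
     ┃                     ┃ac┃         
     ┃                     ┃ac┃         
     ┃                     ┃ti┃         
     ┃                     ┃━━┛         
     ┃                     ┃            
     ┗━━━━━━━━━━━━━━━━━━━━━┛            


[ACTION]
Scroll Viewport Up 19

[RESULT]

                                        
                                        
                                        
     ┏━━━━━━━━━━━━━━━━━━━━━┓            
     ┃ CalendarWidget      ┃            
     ┠─────────────────────┨            
     ┃     October 2025    ┃━━┓         
     ┃Mo Tu We Th Fr Sa Su ┃  ┃         
     ┃       1  2  3  4  5 ┃──┨         
     ┃ 6  7  8  9 10 11 12*┃at┃         
     ┃13 14 15* 16 17 18 19┃──┃         
     ┃20* 21 22 23 24* 25 2┃ti┃         
     ┃27 28 29 30 31*      ┃ti┃         
     ┃                     ┃ac┃         
     ┃                     ┃ac┃         
     ┃                     ┃ti┃         
     ┃                     ┃━━┛         
     ┃                     ┃            


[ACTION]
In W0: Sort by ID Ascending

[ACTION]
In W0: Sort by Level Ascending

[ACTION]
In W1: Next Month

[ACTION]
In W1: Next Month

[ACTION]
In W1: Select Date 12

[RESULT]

                                        
                                        
                                        
     ┏━━━━━━━━━━━━━━━━━━━━━┓            
     ┃ CalendarWidget      ┃            
     ┠─────────────────────┨            
     ┃    December 2025    ┃━━┓         
     ┃Mo Tu We Th Fr Sa Su ┃  ┃         
     ┃ 1  2  3  4  5  6  7 ┃──┨         
     ┃ 8  9 10 11 [12] 13 1┃at┃         
     ┃15 16 17 18 19 20 21 ┃──┃         
     ┃22 23 24 25 26 27 28 ┃ti┃         
     ┃29 30 31             ┃ti┃         
     ┃                     ┃ac┃         
     ┃                     ┃ac┃         
     ┃                     ┃ti┃         
     ┃                     ┃━━┛         
     ┃                     ┃            


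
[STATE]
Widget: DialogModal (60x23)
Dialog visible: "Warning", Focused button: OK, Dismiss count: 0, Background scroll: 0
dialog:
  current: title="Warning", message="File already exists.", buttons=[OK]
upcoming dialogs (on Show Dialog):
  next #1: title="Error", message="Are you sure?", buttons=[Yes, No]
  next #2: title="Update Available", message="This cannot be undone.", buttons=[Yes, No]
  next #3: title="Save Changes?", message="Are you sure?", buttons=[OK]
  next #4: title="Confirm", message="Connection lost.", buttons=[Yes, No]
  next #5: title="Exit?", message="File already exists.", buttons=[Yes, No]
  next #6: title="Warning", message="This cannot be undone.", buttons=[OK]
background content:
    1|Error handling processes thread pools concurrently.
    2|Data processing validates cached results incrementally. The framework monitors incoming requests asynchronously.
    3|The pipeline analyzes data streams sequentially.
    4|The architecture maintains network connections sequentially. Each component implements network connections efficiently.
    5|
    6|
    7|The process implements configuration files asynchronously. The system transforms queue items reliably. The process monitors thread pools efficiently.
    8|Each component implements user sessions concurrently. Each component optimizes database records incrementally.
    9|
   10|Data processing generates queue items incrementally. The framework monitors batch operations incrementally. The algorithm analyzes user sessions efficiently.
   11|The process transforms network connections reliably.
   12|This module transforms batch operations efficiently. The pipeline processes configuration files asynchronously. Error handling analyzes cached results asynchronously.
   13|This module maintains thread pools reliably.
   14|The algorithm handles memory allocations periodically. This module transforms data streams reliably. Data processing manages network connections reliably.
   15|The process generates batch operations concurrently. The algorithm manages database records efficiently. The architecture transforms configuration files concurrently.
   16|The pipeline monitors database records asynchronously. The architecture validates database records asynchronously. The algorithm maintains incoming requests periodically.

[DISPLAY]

Error handling processes thread pools concurrently.         
Data processing validates cached results incrementally. The 
The pipeline analyzes data streams sequentially.            
The architecture maintains network connections sequentially.
                                                            
                                                            
The process implements configuration files asynchronously. T
Each component implements user sessions concurrently. Each c
                                                            
Data processing ge┌──────────────────────┐ementally. The fra
The process transf│       Warning        │ reliably.        
This module transf│ File already exists. │ficiently. The pip
This module mainta│         [OK]         │y.                
The algorithm hand└──────────────────────┘eriodically. This 
The process generates batch operations concurrently. The alg
The pipeline monitors database records asynchronously. The a
                                                            
                                                            
                                                            
                                                            
                                                            
                                                            
                                                            


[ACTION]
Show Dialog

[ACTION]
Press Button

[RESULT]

Error handling processes thread pools concurrently.         
Data processing validates cached results incrementally. The 
The pipeline analyzes data streams sequentially.            
The architecture maintains network connections sequentially.
                                                            
                                                            
The process implements configuration files asynchronously. T
Each component implements user sessions concurrently. Each c
                                                            
Data processing generates queue items incrementally. The fra
The process transforms network connections reliably.        
This module transforms batch operations efficiently. The pip
This module maintains thread pools reliably.                
The algorithm handles memory allocations periodically. This 
The process generates batch operations concurrently. The alg
The pipeline monitors database records asynchronously. The a
                                                            
                                                            
                                                            
                                                            
                                                            
                                                            
                                                            


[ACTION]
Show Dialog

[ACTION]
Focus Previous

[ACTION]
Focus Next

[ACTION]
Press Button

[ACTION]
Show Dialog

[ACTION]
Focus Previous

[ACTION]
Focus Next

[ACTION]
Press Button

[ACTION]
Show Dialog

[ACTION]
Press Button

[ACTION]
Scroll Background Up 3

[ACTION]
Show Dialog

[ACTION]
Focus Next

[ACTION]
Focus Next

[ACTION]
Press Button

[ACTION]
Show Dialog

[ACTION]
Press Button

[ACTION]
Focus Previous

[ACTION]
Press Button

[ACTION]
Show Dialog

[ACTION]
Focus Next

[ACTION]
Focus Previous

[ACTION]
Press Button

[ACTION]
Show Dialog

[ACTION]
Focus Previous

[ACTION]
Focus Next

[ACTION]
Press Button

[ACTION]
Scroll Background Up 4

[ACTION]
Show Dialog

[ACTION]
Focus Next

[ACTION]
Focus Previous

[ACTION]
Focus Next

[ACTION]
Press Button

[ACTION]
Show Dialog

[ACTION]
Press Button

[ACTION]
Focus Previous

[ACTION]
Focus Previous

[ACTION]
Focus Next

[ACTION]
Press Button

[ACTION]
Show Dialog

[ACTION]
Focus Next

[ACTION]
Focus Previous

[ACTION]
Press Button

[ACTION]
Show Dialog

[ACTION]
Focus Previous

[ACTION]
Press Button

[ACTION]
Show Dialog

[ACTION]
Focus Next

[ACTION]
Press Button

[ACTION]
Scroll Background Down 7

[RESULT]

Each component implements user sessions concurrently. Each c
                                                            
Data processing generates queue items incrementally. The fra
The process transforms network connections reliably.        
This module transforms batch operations efficiently. The pip
This module maintains thread pools reliably.                
The algorithm handles memory allocations periodically. This 
The process generates batch operations concurrently. The alg
The pipeline monitors database records asynchronously. The a
                                                            
                                                            
                                                            
                                                            
                                                            
                                                            
                                                            
                                                            
                                                            
                                                            
                                                            
                                                            
                                                            
                                                            
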